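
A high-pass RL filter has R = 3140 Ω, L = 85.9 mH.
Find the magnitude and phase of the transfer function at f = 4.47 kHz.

Step 1 — Angular frequency: ω = 2π·4470 = 2.809e+04 rad/s.
Step 2 — Transfer function: H(jω) = jωL/(R + jωL).
Step 3 — Numerator jωL = j·2413; denominator R + jωL = 3140 + j2413.
Step 4 — H = 0.3712 + j0.4831.
Step 5 — Magnitude: |H| = 0.6093 (-4.3 dB); phase: φ = 52.5°.

|H| = 0.6093 (-4.3 dB), φ = 52.5°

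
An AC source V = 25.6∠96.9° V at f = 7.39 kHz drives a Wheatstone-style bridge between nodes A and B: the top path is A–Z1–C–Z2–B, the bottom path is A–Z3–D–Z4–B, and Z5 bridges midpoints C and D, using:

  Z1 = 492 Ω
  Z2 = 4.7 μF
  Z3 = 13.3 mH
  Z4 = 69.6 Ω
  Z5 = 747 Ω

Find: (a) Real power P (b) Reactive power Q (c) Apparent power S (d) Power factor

Step 1 — Angular frequency: ω = 2π·f = 2π·7390 = 4.643e+04 rad/s.
Step 2 — Component impedances:
  Z1: Z = R = 492 Ω
  Z2: Z = 1/(jωC) = -j/(ω·C) = 0 - j4.582 Ω
  Z3: Z = jωL = j·4.643e+04·0.0133 = 0 + j617.6 Ω
  Z4: Z = R = 69.6 Ω
  Z5: Z = R = 747 Ω
Step 3 — Bridge requires nodal analysis (the Z5 bridge couples midpoints C and D, so the two paths cannot be reduced to a simple series/parallel combination). Setting node B to ground and injecting 1 A at node A, the 3-node admittance system at A, C, D solves to V_A = Z_AB = 299.5 + j215.5 Ω = 369∠35.7° Ω.
Step 4 — Source phasor: V = 25.6∠96.9° V = -3.076 + j25.41 V.
Step 5 — Current: I = V / Z = 0.03347 + j0.06078 A = 0.06939∠61.2° A.
Step 6 — Complex power: S = V·I* = 1.442 + j1.038 VA.
Step 7 — Real power: P = Re(S) = 1.442 W.
Step 8 — Reactive power: Q = Im(S) = 1.038 VAR.
Step 9 — Apparent power: |S| = 1.776 VA.
Step 10 — Power factor: PF = P/|S| = 0.8117 (lagging).

(a) P = 1.442 W  (b) Q = 1.038 VAR  (c) S = 1.776 VA  (d) PF = 0.8117 (lagging)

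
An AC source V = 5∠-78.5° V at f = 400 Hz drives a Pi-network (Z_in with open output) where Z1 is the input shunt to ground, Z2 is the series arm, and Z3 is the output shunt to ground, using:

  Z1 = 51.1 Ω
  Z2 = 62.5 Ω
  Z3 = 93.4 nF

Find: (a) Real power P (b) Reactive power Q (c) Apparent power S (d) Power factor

Step 1 — Angular frequency: ω = 2π·f = 2π·400 = 2513 rad/s.
Step 2 — Component impedances:
  Z1: Z = R = 51.1 Ω
  Z2: Z = R = 62.5 Ω
  Z3: Z = 1/(jωC) = -j/(ω·C) = 0 - j4260 Ω
Step 3 — With open output, the series arm Z2 and the output shunt Z3 appear in series to ground: Z2 + Z3 = 62.5 - j4260 Ω.
Step 4 — Parallel with input shunt Z1: Z_in = Z1 || (Z2 + Z3) = 51.08 - j0.6125 Ω = 51.09∠-0.7° Ω.
Step 5 — Source phasor: V = 5∠-78.5° V = 0.9968 - j4.9 V.
Step 6 — Current: I = V / Z = 0.02066 - j0.09567 A = 0.09787∠-77.8° A.
Step 7 — Complex power: S = V·I* = 0.4893 - j0.005867 VA.
Step 8 — Real power: P = Re(S) = 0.4893 W.
Step 9 — Reactive power: Q = Im(S) = -0.005867 VAR.
Step 10 — Apparent power: |S| = 0.4894 VA.
Step 11 — Power factor: PF = P/|S| = 0.9999 (leading).

(a) P = 0.4893 W  (b) Q = -0.005867 VAR  (c) S = 0.4894 VA  (d) PF = 0.9999 (leading)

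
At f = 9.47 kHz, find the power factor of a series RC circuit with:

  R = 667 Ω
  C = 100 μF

Step 1 — Angular frequency: ω = 2π·f = 2π·9470 = 5.95e+04 rad/s.
Step 2 — Component impedances:
  R: Z = R = 667 Ω
  C: Z = 1/(jωC) = -j/(ω·C) = 0 - j0.1681 Ω
Step 3 — Series combination: Z_total = R + C = 667 - j0.1681 Ω = 667∠-0.0° Ω.
Step 4 — Power factor: PF = cos(φ) = Re(Z)/|Z| = 667/667 = 1.
Step 5 — Type: Im(Z) = -0.1681 ⇒ leading (phase φ = -0.0°).

PF = 1 (leading, φ = -0.0°)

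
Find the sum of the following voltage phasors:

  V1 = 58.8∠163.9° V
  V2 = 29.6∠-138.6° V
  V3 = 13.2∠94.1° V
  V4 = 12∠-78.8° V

Step 1 — Convert each phasor to rectangular form:
  V1 = 58.8·(cos(163.9°) + j·sin(163.9°)) = -56.49 + j16.31 V
  V2 = 29.6·(cos(-138.6°) + j·sin(-138.6°)) = -22.2 - j19.57 V
  V3 = 13.2·(cos(94.1°) + j·sin(94.1°)) = -0.9438 + j13.17 V
  V4 = 12·(cos(-78.8°) + j·sin(-78.8°)) = 2.331 - j11.77 V
Step 2 — Sum components: V_total = -77.31 - j1.874 V.
Step 3 — Convert to polar: |V_total| = 77.33 V, ∠V_total = -178.6°.

V_total = 77.33∠-178.6° V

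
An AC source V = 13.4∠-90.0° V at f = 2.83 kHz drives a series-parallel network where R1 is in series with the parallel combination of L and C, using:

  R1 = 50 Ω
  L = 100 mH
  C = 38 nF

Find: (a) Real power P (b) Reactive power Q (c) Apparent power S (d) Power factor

Step 1 — Angular frequency: ω = 2π·f = 2π·2830 = 1.778e+04 rad/s.
Step 2 — Component impedances:
  R1: Z = R = 50 Ω
  L: Z = jωL = j·1.778e+04·0.1 = 0 + j1778 Ω
  C: Z = 1/(jωC) = -j/(ω·C) = 0 - j1480 Ω
Step 3 — Parallel branch: L || C = 1/(1/L + 1/C) = 0 - j8825 Ω.
Step 4 — Series with R1: Z_total = R1 + (L || C) = 50 - j8825 Ω = 8826∠-89.7° Ω.
Step 5 — Source phasor: V = 13.4∠-90.0° V = 0 - j13.4 V.
Step 6 — Current: I = V / Z = 0.001518 - j8.602e-06 A = 0.001518∠-0.3° A.
Step 7 — Complex power: S = V·I* = 0.0001153 - j0.02035 VA.
Step 8 — Real power: P = Re(S) = 0.0001153 W.
Step 9 — Reactive power: Q = Im(S) = -0.02035 VAR.
Step 10 — Apparent power: |S| = 0.02035 VA.
Step 11 — Power factor: PF = P/|S| = 0.005665 (leading).

(a) P = 0.0001153 W  (b) Q = -0.02035 VAR  (c) S = 0.02035 VA  (d) PF = 0.005665 (leading)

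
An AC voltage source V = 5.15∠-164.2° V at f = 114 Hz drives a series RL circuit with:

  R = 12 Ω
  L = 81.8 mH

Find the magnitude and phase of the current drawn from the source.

Step 1 — Angular frequency: ω = 2π·f = 2π·114 = 716.3 rad/s.
Step 2 — Component impedances:
  R: Z = R = 12 Ω
  L: Z = jωL = j·716.3·0.0818 = 0 + j58.59 Ω
Step 3 — Series combination: Z_total = R + L = 12 + j58.59 Ω = 59.81∠78.4° Ω.
Step 4 — Source phasor: V = 5.15∠-164.2° V = -4.955 - j1.402 V.
Step 5 — Ohm's law: I = V / Z_total = (-4.955 - j1.402) / (12 + j58.59) = -0.03959 + j0.07647 A.
Step 6 — Convert to polar: |I| = 0.08611 A, ∠I = 117.4°.

I = 0.08611∠117.4° A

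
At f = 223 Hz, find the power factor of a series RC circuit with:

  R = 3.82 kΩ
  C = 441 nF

Step 1 — Angular frequency: ω = 2π·f = 2π·223 = 1401 rad/s.
Step 2 — Component impedances:
  R: Z = R = 3820 Ω
  C: Z = 1/(jωC) = -j/(ω·C) = 0 - j1618 Ω
Step 3 — Series combination: Z_total = R + C = 3820 - j1618 Ω = 4149∠-23.0° Ω.
Step 4 — Power factor: PF = cos(φ) = Re(Z)/|Z| = 3820/4148.7 = 0.9208.
Step 5 — Type: Im(Z) = -1618 ⇒ leading (phase φ = -23.0°).

PF = 0.9208 (leading, φ = -23.0°)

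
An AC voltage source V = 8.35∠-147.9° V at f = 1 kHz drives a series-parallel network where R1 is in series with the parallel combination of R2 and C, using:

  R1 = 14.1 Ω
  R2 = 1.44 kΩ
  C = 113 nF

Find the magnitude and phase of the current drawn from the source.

Step 1 — Angular frequency: ω = 2π·f = 2π·1000 = 6283 rad/s.
Step 2 — Component impedances:
  R1: Z = R = 14.1 Ω
  R2: Z = R = 1440 Ω
  C: Z = 1/(jωC) = -j/(ω·C) = 0 - j1408 Ω
Step 3 — Parallel branch: R2 || C = 1/(1/R2 + 1/C) = 704.1 - j719.8 Ω.
Step 4 — Series with R1: Z_total = R1 + (R2 || C) = 718.2 - j719.8 Ω = 1017∠-45.1° Ω.
Step 5 — Source phasor: V = 8.35∠-147.9° V = -7.073 - j4.437 V.
Step 6 — Ohm's law: I = V / Z_total = (-7.073 - j4.437) / (718.2 - j719.8) = -0.001824 - j0.008007 A.
Step 7 — Convert to polar: |I| = 0.008212 A, ∠I = -102.8°.

I = 0.008212∠-102.8° A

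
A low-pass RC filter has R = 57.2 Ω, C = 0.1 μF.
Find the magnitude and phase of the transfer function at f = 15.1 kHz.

Step 1 — Angular frequency: ω = 2π·1.51e+04 = 9.488e+04 rad/s.
Step 2 — Transfer function: H(jω) = 1/(1 + jωRC).
Step 3 — Denominator: 1 + jωRC = 1 + j·9.488e+04·57.2·1e-07 = 1 + j0.5427.
Step 4 — H = 0.7725 - j0.4192.
Step 5 — Magnitude: |H| = 0.8789 (-1.1 dB); phase: φ = -28.5°.

|H| = 0.8789 (-1.1 dB), φ = -28.5°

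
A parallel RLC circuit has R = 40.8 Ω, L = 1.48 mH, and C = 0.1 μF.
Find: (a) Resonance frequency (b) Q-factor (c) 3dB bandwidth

Step 1 — Resonance: ω₀ = 1/√(LC) = 1/√(0.00148·1e-07) = 8.22e+04 rad/s.
Step 2 — f₀ = ω₀/(2π) = 1.308e+04 Hz.
Step 3 — Parallel Q: Q = R/(ω₀L) = 40.8/(8.22e+04·0.00148) = 0.3354.
Step 4 — Bandwidth: Δω = ω₀/Q = 2.451e+05 rad/s; BW = Δω/(2π) = 3.901e+04 Hz.

(a) f₀ = 1.308e+04 Hz  (b) Q = 0.3354  (c) BW = 3.901e+04 Hz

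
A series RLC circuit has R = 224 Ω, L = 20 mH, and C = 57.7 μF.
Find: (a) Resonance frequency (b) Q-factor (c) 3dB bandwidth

Step 1 — Resonance: ω₀ = 1/√(LC) = 1/√(0.02·5.77e-05) = 930.9 rad/s.
Step 2 — f₀ = ω₀/(2π) = 148.2 Hz.
Step 3 — Series Q: Q = ω₀L/R = 930.9·0.02/224 = 0.08311.
Step 4 — Bandwidth: Δω = ω₀/Q = 1.12e+04 rad/s; BW = Δω/(2π) = 1783 Hz.

(a) f₀ = 148.2 Hz  (b) Q = 0.08311  (c) BW = 1783 Hz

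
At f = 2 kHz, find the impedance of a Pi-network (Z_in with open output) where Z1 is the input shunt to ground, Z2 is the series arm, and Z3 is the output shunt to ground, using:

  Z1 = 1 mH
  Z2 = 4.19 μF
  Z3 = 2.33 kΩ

Step 1 — Angular frequency: ω = 2π·f = 2π·2000 = 1.257e+04 rad/s.
Step 2 — Component impedances:
  Z1: Z = jωL = j·1.257e+04·0.001 = 0 + j12.57 Ω
  Z2: Z = 1/(jωC) = -j/(ω·C) = 0 - j18.99 Ω
  Z3: Z = R = 2330 Ω
Step 3 — With open output, the series arm Z2 and the output shunt Z3 appear in series to ground: Z2 + Z3 = 2330 - j18.99 Ω.
Step 4 — Parallel with input shunt Z1: Z_in = Z1 || (Z2 + Z3) = 0.06777 + j12.57 Ω = 12.57∠89.7° Ω.

Z = 0.06777 + j12.57 Ω = 12.57∠89.7° Ω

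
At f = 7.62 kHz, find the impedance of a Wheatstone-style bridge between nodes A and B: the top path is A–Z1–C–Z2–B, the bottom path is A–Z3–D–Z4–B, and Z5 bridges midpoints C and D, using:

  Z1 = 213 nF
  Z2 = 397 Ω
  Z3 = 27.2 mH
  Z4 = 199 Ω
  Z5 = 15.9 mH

Step 1 — Angular frequency: ω = 2π·f = 2π·7620 = 4.788e+04 rad/s.
Step 2 — Component impedances:
  Z1: Z = 1/(jωC) = -j/(ω·C) = 0 - j98.06 Ω
  Z2: Z = R = 397 Ω
  Z3: Z = jωL = j·4.788e+04·0.0272 = 0 + j1302 Ω
  Z4: Z = R = 199 Ω
  Z5: Z = jωL = j·4.788e+04·0.0159 = 0 + j761.3 Ω
Step 3 — Bridge requires nodal analysis (the Z5 bridge couples midpoints C and D, so the two paths cannot be reduced to a simple series/parallel combination). Setting node B to ground and injecting 1 A at node A, the 3-node admittance system at A, C, D solves to V_A = Z_AB = 259.1 + j55.6 Ω = 265∠12.1° Ω.

Z = 259.1 + j55.6 Ω = 265∠12.1° Ω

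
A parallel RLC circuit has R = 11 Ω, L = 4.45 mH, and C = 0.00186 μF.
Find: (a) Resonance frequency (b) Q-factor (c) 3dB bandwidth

Step 1 — Resonance: ω₀ = 1/√(LC) = 1/√(0.00445·1.86e-09) = 3.476e+05 rad/s.
Step 2 — f₀ = ω₀/(2π) = 5.532e+04 Hz.
Step 3 — Parallel Q: Q = R/(ω₀L) = 11/(3.476e+05·0.00445) = 0.007112.
Step 4 — Bandwidth: Δω = ω₀/Q = 4.888e+07 rad/s; BW = Δω/(2π) = 7.779e+06 Hz.

(a) f₀ = 5.532e+04 Hz  (b) Q = 0.007112  (c) BW = 7.779e+06 Hz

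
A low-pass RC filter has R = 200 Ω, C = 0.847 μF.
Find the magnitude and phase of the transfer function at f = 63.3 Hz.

Step 1 — Angular frequency: ω = 2π·63.3 = 397.7 rad/s.
Step 2 — Transfer function: H(jω) = 1/(1 + jωRC).
Step 3 — Denominator: 1 + jωRC = 1 + j·397.7·200·8.47e-07 = 1 + j0.06737.
Step 4 — H = 0.9955 - j0.06707.
Step 5 — Magnitude: |H| = 0.9977 (-0.0 dB); phase: φ = -3.9°.

|H| = 0.9977 (-0.0 dB), φ = -3.9°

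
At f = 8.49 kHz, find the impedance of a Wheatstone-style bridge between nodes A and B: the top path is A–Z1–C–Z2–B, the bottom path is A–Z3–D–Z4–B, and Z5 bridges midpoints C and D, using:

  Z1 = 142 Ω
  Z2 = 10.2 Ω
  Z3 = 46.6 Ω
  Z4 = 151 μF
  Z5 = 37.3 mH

Step 1 — Angular frequency: ω = 2π·f = 2π·8490 = 5.334e+04 rad/s.
Step 2 — Component impedances:
  Z1: Z = R = 142 Ω
  Z2: Z = R = 10.2 Ω
  Z3: Z = R = 46.6 Ω
  Z4: Z = 1/(jωC) = -j/(ω·C) = 0 - j0.1241 Ω
  Z5: Z = jωL = j·5.334e+04·0.0373 = 0 + j1990 Ω
Step 3 — Bridge requires nodal analysis (the Z5 bridge couples midpoints C and D, so the two paths cannot be reduced to a simple series/parallel combination). Setting node B to ground and injecting 1 A at node A, the 3-node admittance system at A, C, D solves to V_A = Z_AB = 35.68 - j0.0699 Ω = 35.68∠-0.1° Ω.

Z = 35.68 - j0.0699 Ω = 35.68∠-0.1° Ω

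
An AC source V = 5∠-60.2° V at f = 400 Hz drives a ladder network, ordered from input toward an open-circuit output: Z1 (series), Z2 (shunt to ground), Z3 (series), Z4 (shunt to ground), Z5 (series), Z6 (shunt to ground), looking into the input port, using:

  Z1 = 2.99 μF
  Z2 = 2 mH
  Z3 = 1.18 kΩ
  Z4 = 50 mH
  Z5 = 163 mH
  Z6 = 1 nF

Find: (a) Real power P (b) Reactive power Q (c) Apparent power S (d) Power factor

Step 1 — Angular frequency: ω = 2π·f = 2π·400 = 2513 rad/s.
Step 2 — Component impedances:
  Z1: Z = 1/(jωC) = -j/(ω·C) = 0 - j133.1 Ω
  Z2: Z = jωL = j·2513·0.002 = 0 + j5.027 Ω
  Z3: Z = R = 1180 Ω
  Z4: Z = jωL = j·2513·0.05 = 0 + j125.7 Ω
  Z5: Z = jωL = j·2513·0.163 = 0 + j409.7 Ω
  Z6: Z = 1/(jωC) = -j/(ω·C) = 0 - j3.979e+05 Ω
Step 3 — Ladder network (open output): work backward from the far end, alternating series and parallel combinations. Z_in = 0.02115 - j128 Ω = 128∠-90.0° Ω.
Step 4 — Source phasor: V = 5∠-60.2° V = 2.485 - j4.339 V.
Step 5 — Current: I = V / Z = 0.03389 + j0.0194 A = 0.03905∠29.8° A.
Step 6 — Complex power: S = V·I* = 3.225e-05 - j0.1952 VA.
Step 7 — Real power: P = Re(S) = 3.225e-05 W.
Step 8 — Reactive power: Q = Im(S) = -0.1952 VAR.
Step 9 — Apparent power: |S| = 0.1952 VA.
Step 10 — Power factor: PF = P/|S| = 0.0001652 (leading).

(a) P = 3.225e-05 W  (b) Q = -0.1952 VAR  (c) S = 0.1952 VA  (d) PF = 0.0001652 (leading)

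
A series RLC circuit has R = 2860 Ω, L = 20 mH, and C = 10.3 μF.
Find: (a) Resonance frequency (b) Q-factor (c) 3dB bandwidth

Step 1 — Resonance condition Im(Z)=0 gives ω₀ = 1/√(LC).
Step 2 — ω₀ = 1/√(0.02·1.03e-05) = 2203 rad/s.
Step 3 — f₀ = ω₀/(2π) = 350.7 Hz.
Step 4 — Series Q: Q = ω₀L/R = 2203·0.02/2860 = 0.01541.
Step 5 — 3dB bandwidth: Δω = ω₀/Q = 1.43e+05 rad/s; BW = Δω/(2π) = 2.276e+04 Hz.

(a) f₀ = 350.7 Hz  (b) Q = 0.01541  (c) BW = 2.276e+04 Hz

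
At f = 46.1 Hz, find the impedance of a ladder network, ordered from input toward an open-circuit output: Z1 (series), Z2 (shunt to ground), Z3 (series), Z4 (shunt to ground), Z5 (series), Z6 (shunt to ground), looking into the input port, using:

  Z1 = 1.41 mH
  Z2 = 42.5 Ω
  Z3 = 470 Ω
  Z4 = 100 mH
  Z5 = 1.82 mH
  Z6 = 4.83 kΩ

Step 1 — Angular frequency: ω = 2π·f = 2π·46.1 = 289.7 rad/s.
Step 2 — Component impedances:
  Z1: Z = jωL = j·289.7·0.00141 = 0 + j0.4084 Ω
  Z2: Z = R = 42.5 Ω
  Z3: Z = R = 470 Ω
  Z4: Z = jωL = j·289.7·0.1 = 0 + j28.97 Ω
  Z5: Z = jωL = j·289.7·0.00182 = 0 + j0.5272 Ω
  Z6: Z = R = 4830 Ω
Step 3 — Ladder network (open output): work backward from the far end, alternating series and parallel combinations. Z_in = 38.99 + j0.6068 Ω = 38.99∠0.9° Ω.

Z = 38.99 + j0.6068 Ω = 38.99∠0.9° Ω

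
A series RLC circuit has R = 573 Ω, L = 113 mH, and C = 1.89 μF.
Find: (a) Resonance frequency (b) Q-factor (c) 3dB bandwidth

Step 1 — Resonance condition Im(Z)=0 gives ω₀ = 1/√(LC).
Step 2 — ω₀ = 1/√(0.113·1.89e-06) = 2164 rad/s.
Step 3 — f₀ = ω₀/(2π) = 344.4 Hz.
Step 4 — Series Q: Q = ω₀L/R = 2164·0.113/573 = 0.4267.
Step 5 — 3dB bandwidth: Δω = ω₀/Q = 5071 rad/s; BW = Δω/(2π) = 807 Hz.

(a) f₀ = 344.4 Hz  (b) Q = 0.4267  (c) BW = 807 Hz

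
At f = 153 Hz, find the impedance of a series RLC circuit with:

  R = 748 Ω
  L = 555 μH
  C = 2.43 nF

Step 1 — Angular frequency: ω = 2π·f = 2π·153 = 961.3 rad/s.
Step 2 — Component impedances:
  R: Z = R = 748 Ω
  L: Z = jωL = j·961.3·0.000555 = 0 + j0.5335 Ω
  C: Z = 1/(jωC) = -j/(ω·C) = 0 - j4.281e+05 Ω
Step 3 — Series combination: Z_total = R + L + C = 748 - j4.281e+05 Ω = 4.281e+05∠-89.9° Ω.

Z = 748 - j4.281e+05 Ω = 4.281e+05∠-89.9° Ω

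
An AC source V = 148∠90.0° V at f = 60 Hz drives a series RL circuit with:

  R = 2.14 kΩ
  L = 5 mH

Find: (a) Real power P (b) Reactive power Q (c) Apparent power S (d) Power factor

Step 1 — Angular frequency: ω = 2π·f = 2π·60 = 377 rad/s.
Step 2 — Component impedances:
  R: Z = R = 2140 Ω
  L: Z = jωL = j·377·0.005 = 0 + j1.885 Ω
Step 3 — Series combination: Z_total = R + L = 2140 + j1.885 Ω = 2140∠0.1° Ω.
Step 4 — Source phasor: V = 148∠90.0° V = 0 + j148 V.
Step 5 — Current: I = V / Z = 6.092e-05 + j0.06916 A = 0.06916∠89.9° A.
Step 6 — Complex power: S = V·I* = 10.24 + j0.009016 VA.
Step 7 — Real power: P = Re(S) = 10.24 W.
Step 8 — Reactive power: Q = Im(S) = 0.009016 VAR.
Step 9 — Apparent power: |S| = 10.24 VA.
Step 10 — Power factor: PF = P/|S| = 1 (lagging).

(a) P = 10.24 W  (b) Q = 0.009016 VAR  (c) S = 10.24 VA  (d) PF = 1 (lagging)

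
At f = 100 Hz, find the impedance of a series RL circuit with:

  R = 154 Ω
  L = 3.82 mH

Step 1 — Angular frequency: ω = 2π·f = 2π·100 = 628.3 rad/s.
Step 2 — Component impedances:
  R: Z = R = 154 Ω
  L: Z = jωL = j·628.3·0.00382 = 0 + j2.4 Ω
Step 3 — Series combination: Z_total = R + L = 154 + j2.4 Ω = 154∠0.9° Ω.

Z = 154 + j2.4 Ω = 154∠0.9° Ω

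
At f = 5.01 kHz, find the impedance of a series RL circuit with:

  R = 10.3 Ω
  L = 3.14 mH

Step 1 — Angular frequency: ω = 2π·f = 2π·5010 = 3.148e+04 rad/s.
Step 2 — Component impedances:
  R: Z = R = 10.3 Ω
  L: Z = jωL = j·3.148e+04·0.00314 = 0 + j98.84 Ω
Step 3 — Series combination: Z_total = R + L = 10.3 + j98.84 Ω = 99.38∠84.1° Ω.

Z = 10.3 + j98.84 Ω = 99.38∠84.1° Ω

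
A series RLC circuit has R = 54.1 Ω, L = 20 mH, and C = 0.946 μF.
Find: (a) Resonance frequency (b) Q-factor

Step 1 — Resonance condition Im(Z)=0 gives ω₀ = 1/√(LC).
Step 2 — ω₀ = 1/√(0.02·9.46e-07) = 7270 rad/s.
Step 3 — f₀ = ω₀/(2π) = 1157 Hz.
Step 4 — Series Q: Q = ω₀L/R = 7270·0.02/54.1 = 2.688.

(a) f₀ = 1157 Hz  (b) Q = 2.688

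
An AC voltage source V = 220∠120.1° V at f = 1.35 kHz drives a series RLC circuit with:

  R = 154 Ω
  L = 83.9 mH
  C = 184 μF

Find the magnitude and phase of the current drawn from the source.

Step 1 — Angular frequency: ω = 2π·f = 2π·1350 = 8482 rad/s.
Step 2 — Component impedances:
  R: Z = R = 154 Ω
  L: Z = jωL = j·8482·0.0839 = 0 + j711.7 Ω
  C: Z = 1/(jωC) = -j/(ω·C) = 0 - j0.6407 Ω
Step 3 — Series combination: Z_total = R + L + C = 154 + j711 Ω = 727.5∠77.8° Ω.
Step 4 — Source phasor: V = 220∠120.1° V = -110.3 + j190.3 V.
Step 5 — Ohm's law: I = V / Z_total = (-110.3 + j190.3) / (154 + j711) = 0.2236 + j0.2036 A.
Step 6 — Convert to polar: |I| = 0.3024 A, ∠I = 42.3°.

I = 0.3024∠42.3° A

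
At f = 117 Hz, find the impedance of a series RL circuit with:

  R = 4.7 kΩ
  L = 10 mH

Step 1 — Angular frequency: ω = 2π·f = 2π·117 = 735.1 rad/s.
Step 2 — Component impedances:
  R: Z = R = 4700 Ω
  L: Z = jωL = j·735.1·0.01 = 0 + j7.351 Ω
Step 3 — Series combination: Z_total = R + L = 4700 + j7.351 Ω = 4700∠0.1° Ω.

Z = 4700 + j7.351 Ω = 4700∠0.1° Ω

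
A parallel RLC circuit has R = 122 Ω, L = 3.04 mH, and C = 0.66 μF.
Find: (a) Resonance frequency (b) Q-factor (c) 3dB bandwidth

Step 1 — Resonance: ω₀ = 1/√(LC) = 1/√(0.00304·6.6e-07) = 2.232e+04 rad/s.
Step 2 — f₀ = ω₀/(2π) = 3553 Hz.
Step 3 — Parallel Q: Q = R/(ω₀L) = 122/(2.232e+04·0.00304) = 1.798.
Step 4 — Bandwidth: Δω = ω₀/Q = 1.242e+04 rad/s; BW = Δω/(2π) = 1977 Hz.

(a) f₀ = 3553 Hz  (b) Q = 1.798  (c) BW = 1977 Hz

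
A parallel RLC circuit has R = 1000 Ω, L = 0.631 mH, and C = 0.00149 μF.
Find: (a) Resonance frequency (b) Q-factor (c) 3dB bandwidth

Step 1 — Resonance: ω₀ = 1/√(LC) = 1/√(0.000631·1.49e-09) = 1.031e+06 rad/s.
Step 2 — f₀ = ω₀/(2π) = 1.641e+05 Hz.
Step 3 — Parallel Q: Q = R/(ω₀L) = 1000/(1.031e+06·0.000631) = 1.537.
Step 4 — Bandwidth: Δω = ω₀/Q = 6.711e+05 rad/s; BW = Δω/(2π) = 1.068e+05 Hz.

(a) f₀ = 1.641e+05 Hz  (b) Q = 1.537  (c) BW = 1.068e+05 Hz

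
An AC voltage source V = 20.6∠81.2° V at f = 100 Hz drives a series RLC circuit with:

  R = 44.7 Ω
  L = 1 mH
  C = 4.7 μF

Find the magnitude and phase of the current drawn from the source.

Step 1 — Angular frequency: ω = 2π·f = 2π·100 = 628.3 rad/s.
Step 2 — Component impedances:
  R: Z = R = 44.7 Ω
  L: Z = jωL = j·628.3·0.001 = 0 + j0.6283 Ω
  C: Z = 1/(jωC) = -j/(ω·C) = 0 - j338.6 Ω
Step 3 — Series combination: Z_total = R + L + C = 44.7 - j338 Ω = 340.9∠-82.5° Ω.
Step 4 — Source phasor: V = 20.6∠81.2° V = 3.152 + j20.36 V.
Step 5 — Ohm's law: I = V / Z_total = (3.152 + j20.36) / (44.7 - j338) = -0.05798 + j0.01699 A.
Step 6 — Convert to polar: |I| = 0.06042 A, ∠I = 163.7°.

I = 0.06042∠163.7° A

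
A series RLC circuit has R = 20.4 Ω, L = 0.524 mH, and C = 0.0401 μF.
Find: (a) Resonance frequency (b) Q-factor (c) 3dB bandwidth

Step 1 — Resonance: ω₀ = 1/√(LC) = 1/√(0.000524·4.01e-08) = 2.182e+05 rad/s.
Step 2 — f₀ = ω₀/(2π) = 3.472e+04 Hz.
Step 3 — Series Q: Q = ω₀L/R = 2.182e+05·0.000524/20.4 = 5.604.
Step 4 — Bandwidth: Δω = ω₀/Q = 3.893e+04 rad/s; BW = Δω/(2π) = 6196 Hz.

(a) f₀ = 3.472e+04 Hz  (b) Q = 5.604  (c) BW = 6196 Hz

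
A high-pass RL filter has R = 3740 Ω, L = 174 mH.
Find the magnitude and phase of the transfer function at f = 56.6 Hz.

Step 1 — Angular frequency: ω = 2π·56.6 = 355.6 rad/s.
Step 2 — Transfer function: H(jω) = jωL/(R + jωL).
Step 3 — Numerator jωL = j·61.88; denominator R + jωL = 3740 + j61.88.
Step 4 — H = 0.0002737 + j0.01654.
Step 5 — Magnitude: |H| = 0.01654 (-35.6 dB); phase: φ = 89.1°.

|H| = 0.01654 (-35.6 dB), φ = 89.1°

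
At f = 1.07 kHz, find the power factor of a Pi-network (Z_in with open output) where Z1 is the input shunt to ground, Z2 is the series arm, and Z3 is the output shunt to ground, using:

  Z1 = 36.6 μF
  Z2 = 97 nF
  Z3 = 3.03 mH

Step 1 — Angular frequency: ω = 2π·f = 2π·1070 = 6723 rad/s.
Step 2 — Component impedances:
  Z1: Z = 1/(jωC) = -j/(ω·C) = 0 - j4.064 Ω
  Z2: Z = 1/(jωC) = -j/(ω·C) = 0 - j1533 Ω
  Z3: Z = jωL = j·6723·0.00303 = 0 + j20.37 Ω
Step 3 — With open output, the series arm Z2 and the output shunt Z3 appear in series to ground: Z2 + Z3 = 0 - j1513 Ω.
Step 4 — Parallel with input shunt Z1: Z_in = Z1 || (Z2 + Z3) = 0 - j4.053 Ω = 4.053∠-90.0° Ω.
Step 5 — Power factor: PF = cos(φ) = Re(Z)/|Z| = 0/4.053 = 0.
Step 6 — Type: Im(Z) = -4.053 ⇒ leading (phase φ = -90.0°).

PF = 0 (leading, φ = -90.0°)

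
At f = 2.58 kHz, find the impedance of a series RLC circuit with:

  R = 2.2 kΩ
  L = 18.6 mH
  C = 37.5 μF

Step 1 — Angular frequency: ω = 2π·f = 2π·2580 = 1.621e+04 rad/s.
Step 2 — Component impedances:
  R: Z = R = 2200 Ω
  L: Z = jωL = j·1.621e+04·0.0186 = 0 + j301.5 Ω
  C: Z = 1/(jωC) = -j/(ω·C) = 0 - j1.645 Ω
Step 3 — Series combination: Z_total = R + L + C = 2200 + j299.9 Ω = 2220∠7.8° Ω.

Z = 2200 + j299.9 Ω = 2220∠7.8° Ω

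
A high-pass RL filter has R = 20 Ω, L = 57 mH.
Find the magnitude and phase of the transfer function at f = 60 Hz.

Step 1 — Angular frequency: ω = 2π·60 = 377 rad/s.
Step 2 — Transfer function: H(jω) = jωL/(R + jωL).
Step 3 — Numerator jωL = j·21.49; denominator R + jωL = 20 + j21.49.
Step 4 — H = 0.5358 + j0.4987.
Step 5 — Magnitude: |H| = 0.732 (-2.7 dB); phase: φ = 42.9°.

|H| = 0.732 (-2.7 dB), φ = 42.9°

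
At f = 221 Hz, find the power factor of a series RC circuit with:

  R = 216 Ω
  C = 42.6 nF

Step 1 — Angular frequency: ω = 2π·f = 2π·221 = 1389 rad/s.
Step 2 — Component impedances:
  R: Z = R = 216 Ω
  C: Z = 1/(jωC) = -j/(ω·C) = 0 - j1.691e+04 Ω
Step 3 — Series combination: Z_total = R + C = 216 - j1.691e+04 Ω = 1.691e+04∠-89.3° Ω.
Step 4 — Power factor: PF = cos(φ) = Re(Z)/|Z| = 216/16906 = 0.01278.
Step 5 — Type: Im(Z) = -1.691e+04 ⇒ leading (phase φ = -89.3°).

PF = 0.01278 (leading, φ = -89.3°)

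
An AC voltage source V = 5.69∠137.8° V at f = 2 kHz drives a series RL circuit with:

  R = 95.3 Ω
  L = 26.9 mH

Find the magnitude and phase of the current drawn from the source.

Step 1 — Angular frequency: ω = 2π·f = 2π·2000 = 1.257e+04 rad/s.
Step 2 — Component impedances:
  R: Z = R = 95.3 Ω
  L: Z = jωL = j·1.257e+04·0.0269 = 0 + j338 Ω
Step 3 — Series combination: Z_total = R + L = 95.3 + j338 Ω = 351.2∠74.3° Ω.
Step 4 — Source phasor: V = 5.69∠137.8° V = -4.215 + j3.822 V.
Step 5 — Ohm's law: I = V / Z_total = (-4.215 + j3.822) / (95.3 + j338) = 0.007218 + j0.0145 A.
Step 6 — Convert to polar: |I| = 0.0162 A, ∠I = 63.5°.

I = 0.0162∠63.5° A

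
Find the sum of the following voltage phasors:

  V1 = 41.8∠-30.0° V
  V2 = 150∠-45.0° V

Step 1 — Convert each phasor to rectangular form:
  V1 = 41.8·(cos(-30.0°) + j·sin(-30.0°)) = 36.2 - j20.9 V
  V2 = 150·(cos(-45.0°) + j·sin(-45.0°)) = 106.1 - j106.1 V
Step 2 — Sum components: V_total = 142.3 - j127 V.
Step 3 — Convert to polar: |V_total| = 190.7 V, ∠V_total = -41.7°.

V_total = 190.7∠-41.7° V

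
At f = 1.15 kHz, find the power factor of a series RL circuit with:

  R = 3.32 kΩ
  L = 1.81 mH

Step 1 — Angular frequency: ω = 2π·f = 2π·1150 = 7226 rad/s.
Step 2 — Component impedances:
  R: Z = R = 3320 Ω
  L: Z = jωL = j·7226·0.00181 = 0 + j13.08 Ω
Step 3 — Series combination: Z_total = R + L = 3320 + j13.08 Ω = 3320∠0.2° Ω.
Step 4 — Power factor: PF = cos(φ) = Re(Z)/|Z| = 3320/3320 = 1.
Step 5 — Type: Im(Z) = 13.08 ⇒ lagging (phase φ = 0.2°).

PF = 1 (lagging, φ = 0.2°)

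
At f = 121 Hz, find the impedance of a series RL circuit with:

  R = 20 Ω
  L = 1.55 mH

Step 1 — Angular frequency: ω = 2π·f = 2π·121 = 760.3 rad/s.
Step 2 — Component impedances:
  R: Z = R = 20 Ω
  L: Z = jωL = j·760.3·0.00155 = 0 + j1.178 Ω
Step 3 — Series combination: Z_total = R + L = 20 + j1.178 Ω = 20.03∠3.4° Ω.

Z = 20 + j1.178 Ω = 20.03∠3.4° Ω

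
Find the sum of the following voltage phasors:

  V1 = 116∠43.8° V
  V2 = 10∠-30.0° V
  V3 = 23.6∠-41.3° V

Step 1 — Convert each phasor to rectangular form:
  V1 = 116·(cos(43.8°) + j·sin(43.8°)) = 83.72 + j80.29 V
  V2 = 10·(cos(-30.0°) + j·sin(-30.0°)) = 8.66 - j5 V
  V3 = 23.6·(cos(-41.3°) + j·sin(-41.3°)) = 17.73 - j15.58 V
Step 2 — Sum components: V_total = 110.1 + j59.71 V.
Step 3 — Convert to polar: |V_total| = 125.3 V, ∠V_total = 28.5°.

V_total = 125.3∠28.5° V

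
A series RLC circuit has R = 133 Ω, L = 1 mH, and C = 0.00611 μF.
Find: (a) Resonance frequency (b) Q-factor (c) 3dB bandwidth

Step 1 — Resonance: ω₀ = 1/√(LC) = 1/√(0.001·6.11e-09) = 4.046e+05 rad/s.
Step 2 — f₀ = ω₀/(2π) = 6.439e+04 Hz.
Step 3 — Series Q: Q = ω₀L/R = 4.046e+05·0.001/133 = 3.042.
Step 4 — Bandwidth: Δω = ω₀/Q = 1.33e+05 rad/s; BW = Δω/(2π) = 2.117e+04 Hz.

(a) f₀ = 6.439e+04 Hz  (b) Q = 3.042  (c) BW = 2.117e+04 Hz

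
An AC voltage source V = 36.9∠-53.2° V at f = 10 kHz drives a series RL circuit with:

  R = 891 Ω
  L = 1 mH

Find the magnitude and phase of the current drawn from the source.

Step 1 — Angular frequency: ω = 2π·f = 2π·1e+04 = 6.283e+04 rad/s.
Step 2 — Component impedances:
  R: Z = R = 891 Ω
  L: Z = jωL = j·6.283e+04·0.001 = 0 + j62.83 Ω
Step 3 — Series combination: Z_total = R + L = 891 + j62.83 Ω = 893.2∠4.0° Ω.
Step 4 — Source phasor: V = 36.9∠-53.2° V = 22.1 - j29.55 V.
Step 5 — Ohm's law: I = V / Z_total = (22.1 - j29.55) / (891 + j62.83) = 0.02236 - j0.03474 A.
Step 6 — Convert to polar: |I| = 0.04131 A, ∠I = -57.2°.

I = 0.04131∠-57.2° A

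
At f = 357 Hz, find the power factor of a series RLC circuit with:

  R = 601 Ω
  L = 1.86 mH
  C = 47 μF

Step 1 — Angular frequency: ω = 2π·f = 2π·357 = 2243 rad/s.
Step 2 — Component impedances:
  R: Z = R = 601 Ω
  L: Z = jωL = j·2243·0.00186 = 0 + j4.172 Ω
  C: Z = 1/(jωC) = -j/(ω·C) = 0 - j9.485 Ω
Step 3 — Series combination: Z_total = R + L + C = 601 - j5.313 Ω = 601∠-0.5° Ω.
Step 4 — Power factor: PF = cos(φ) = Re(Z)/|Z| = 601/601 = 1.
Step 5 — Type: Im(Z) = -5.313 ⇒ leading (phase φ = -0.5°).

PF = 1 (leading, φ = -0.5°)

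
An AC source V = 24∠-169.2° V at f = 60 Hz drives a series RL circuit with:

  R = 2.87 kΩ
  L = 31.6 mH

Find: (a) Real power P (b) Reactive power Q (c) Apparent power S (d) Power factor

Step 1 — Angular frequency: ω = 2π·f = 2π·60 = 377 rad/s.
Step 2 — Component impedances:
  R: Z = R = 2870 Ω
  L: Z = jωL = j·377·0.0316 = 0 + j11.91 Ω
Step 3 — Series combination: Z_total = R + L = 2870 + j11.91 Ω = 2870∠0.2° Ω.
Step 4 — Source phasor: V = 24∠-169.2° V = -23.57 - j4.497 V.
Step 5 — Current: I = V / Z = -0.008221 - j0.001533 A = 0.008362∠-169.4° A.
Step 6 — Complex power: S = V·I* = 0.2007 + j0.000833 VA.
Step 7 — Real power: P = Re(S) = 0.2007 W.
Step 8 — Reactive power: Q = Im(S) = 0.000833 VAR.
Step 9 — Apparent power: |S| = 0.2007 VA.
Step 10 — Power factor: PF = P/|S| = 1 (lagging).

(a) P = 0.2007 W  (b) Q = 0.000833 VAR  (c) S = 0.2007 VA  (d) PF = 1 (lagging)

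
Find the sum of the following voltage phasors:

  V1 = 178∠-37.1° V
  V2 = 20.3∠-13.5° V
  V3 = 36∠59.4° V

Step 1 — Convert each phasor to rectangular form:
  V1 = 178·(cos(-37.1°) + j·sin(-37.1°)) = 142 - j107.4 V
  V2 = 20.3·(cos(-13.5°) + j·sin(-13.5°)) = 19.74 - j4.739 V
  V3 = 36·(cos(59.4°) + j·sin(59.4°)) = 18.33 + j30.99 V
Step 2 — Sum components: V_total = 180 - j81.12 V.
Step 3 — Convert to polar: |V_total| = 197.5 V, ∠V_total = -24.3°.

V_total = 197.5∠-24.3° V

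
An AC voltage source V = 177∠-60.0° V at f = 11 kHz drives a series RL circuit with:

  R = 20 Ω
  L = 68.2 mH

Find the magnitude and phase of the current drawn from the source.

Step 1 — Angular frequency: ω = 2π·f = 2π·1.1e+04 = 6.912e+04 rad/s.
Step 2 — Component impedances:
  R: Z = R = 20 Ω
  L: Z = jωL = j·6.912e+04·0.0682 = 0 + j4714 Ω
Step 3 — Series combination: Z_total = R + L = 20 + j4714 Ω = 4714∠89.8° Ω.
Step 4 — Source phasor: V = 177∠-60.0° V = 88.5 - j153.3 V.
Step 5 — Ohm's law: I = V / Z_total = (88.5 - j153.3) / (20 + j4714) = -0.03244 - j0.01891 A.
Step 6 — Convert to polar: |I| = 0.03755 A, ∠I = -149.8°.

I = 0.03755∠-149.8° A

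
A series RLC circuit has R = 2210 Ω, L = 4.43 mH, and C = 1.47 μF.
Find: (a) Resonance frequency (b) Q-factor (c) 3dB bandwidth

Step 1 — Resonance: ω₀ = 1/√(LC) = 1/√(0.00443·1.47e-06) = 1.239e+04 rad/s.
Step 2 — f₀ = ω₀/(2π) = 1972 Hz.
Step 3 — Series Q: Q = ω₀L/R = 1.239e+04·0.00443/2210 = 0.02484.
Step 4 — Bandwidth: Δω = ω₀/Q = 4.989e+05 rad/s; BW = Δω/(2π) = 7.94e+04 Hz.

(a) f₀ = 1972 Hz  (b) Q = 0.02484  (c) BW = 7.94e+04 Hz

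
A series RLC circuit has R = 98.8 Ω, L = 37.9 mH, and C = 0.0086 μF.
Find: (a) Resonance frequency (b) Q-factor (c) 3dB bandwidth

Step 1 — Resonance: ω₀ = 1/√(LC) = 1/√(0.0379·8.6e-09) = 5.539e+04 rad/s.
Step 2 — f₀ = ω₀/(2π) = 8816 Hz.
Step 3 — Series Q: Q = ω₀L/R = 5.539e+04·0.0379/98.8 = 21.25.
Step 4 — Bandwidth: Δω = ω₀/Q = 2607 rad/s; BW = Δω/(2π) = 414.9 Hz.

(a) f₀ = 8816 Hz  (b) Q = 21.25  (c) BW = 414.9 Hz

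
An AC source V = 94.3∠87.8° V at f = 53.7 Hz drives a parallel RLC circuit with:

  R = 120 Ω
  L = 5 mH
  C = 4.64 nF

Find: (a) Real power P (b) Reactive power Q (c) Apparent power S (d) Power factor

Step 1 — Angular frequency: ω = 2π·f = 2π·53.7 = 337.4 rad/s.
Step 2 — Component impedances:
  R: Z = R = 120 Ω
  L: Z = jωL = j·337.4·0.005 = 0 + j1.687 Ω
  C: Z = 1/(jωC) = -j/(ω·C) = 0 - j6.387e+05 Ω
Step 3 — Parallel combination: 1/Z_total = 1/R + 1/L + 1/C; Z_total = 0.02371 + j1.687 Ω = 1.687∠89.2° Ω.
Step 4 — Source phasor: V = 94.3∠87.8° V = 3.62 + j94.23 V.
Step 5 — Current: I = V / Z = 55.89 - j1.36 A = 55.9∠-1.4° A.
Step 6 — Complex power: S = V·I* = 74.1 + j5271 VA.
Step 7 — Real power: P = Re(S) = 74.1 W.
Step 8 — Reactive power: Q = Im(S) = 5271 VAR.
Step 9 — Apparent power: |S| = 5272 VA.
Step 10 — Power factor: PF = P/|S| = 0.01406 (lagging).

(a) P = 74.1 W  (b) Q = 5271 VAR  (c) S = 5272 VA  (d) PF = 0.01406 (lagging)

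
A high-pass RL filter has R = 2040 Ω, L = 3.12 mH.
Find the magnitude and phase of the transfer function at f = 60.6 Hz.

Step 1 — Angular frequency: ω = 2π·60.6 = 380.8 rad/s.
Step 2 — Transfer function: H(jω) = jωL/(R + jωL).
Step 3 — Numerator jωL = j·1.188; denominator R + jωL = 2040 + j1.188.
Step 4 — H = 3.391e-07 + j0.0005823.
Step 5 — Magnitude: |H| = 0.0005823 (-64.7 dB); phase: φ = 90.0°.

|H| = 0.0005823 (-64.7 dB), φ = 90.0°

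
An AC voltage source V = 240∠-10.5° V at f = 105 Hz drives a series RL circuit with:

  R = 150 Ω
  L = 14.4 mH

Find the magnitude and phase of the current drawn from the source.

Step 1 — Angular frequency: ω = 2π·f = 2π·105 = 659.7 rad/s.
Step 2 — Component impedances:
  R: Z = R = 150 Ω
  L: Z = jωL = j·659.7·0.0144 = 0 + j9.5 Ω
Step 3 — Series combination: Z_total = R + L = 150 + j9.5 Ω = 150.3∠3.6° Ω.
Step 4 — Source phasor: V = 240∠-10.5° V = 236 - j43.74 V.
Step 5 — Ohm's law: I = V / Z_total = (236 - j43.74) / (150 + j9.5) = 1.549 - j0.3897 A.
Step 6 — Convert to polar: |I| = 1.597 A, ∠I = -14.1°.

I = 1.597∠-14.1° A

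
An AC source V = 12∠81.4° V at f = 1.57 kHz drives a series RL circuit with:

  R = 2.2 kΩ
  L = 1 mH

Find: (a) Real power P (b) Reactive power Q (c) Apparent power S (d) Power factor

Step 1 — Angular frequency: ω = 2π·f = 2π·1570 = 9865 rad/s.
Step 2 — Component impedances:
  R: Z = R = 2200 Ω
  L: Z = jωL = j·9865·0.001 = 0 + j9.865 Ω
Step 3 — Series combination: Z_total = R + L = 2200 + j9.865 Ω = 2200∠0.3° Ω.
Step 4 — Source phasor: V = 12∠81.4° V = 1.794 + j11.87 V.
Step 5 — Current: I = V / Z = 0.0008398 + j0.005389 A = 0.005454∠81.1° A.
Step 6 — Complex power: S = V·I* = 0.06545 + j0.0002935 VA.
Step 7 — Real power: P = Re(S) = 0.06545 W.
Step 8 — Reactive power: Q = Im(S) = 0.0002935 VAR.
Step 9 — Apparent power: |S| = 0.06545 VA.
Step 10 — Power factor: PF = P/|S| = 1 (lagging).

(a) P = 0.06545 W  (b) Q = 0.0002935 VAR  (c) S = 0.06545 VA  (d) PF = 1 (lagging)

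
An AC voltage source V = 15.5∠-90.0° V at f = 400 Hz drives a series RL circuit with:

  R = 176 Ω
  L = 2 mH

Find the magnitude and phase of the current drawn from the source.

Step 1 — Angular frequency: ω = 2π·f = 2π·400 = 2513 rad/s.
Step 2 — Component impedances:
  R: Z = R = 176 Ω
  L: Z = jωL = j·2513·0.002 = 0 + j5.027 Ω
Step 3 — Series combination: Z_total = R + L = 176 + j5.027 Ω = 176.1∠1.6° Ω.
Step 4 — Source phasor: V = 15.5∠-90.0° V = 0 - j15.5 V.
Step 5 — Ohm's law: I = V / Z_total = (0 - j15.5) / (176 + j5.027) = -0.002513 - j0.088 A.
Step 6 — Convert to polar: |I| = 0.08803 A, ∠I = -91.6°.

I = 0.08803∠-91.6° A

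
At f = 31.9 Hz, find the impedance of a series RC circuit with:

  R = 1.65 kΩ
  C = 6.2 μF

Step 1 — Angular frequency: ω = 2π·f = 2π·31.9 = 200.4 rad/s.
Step 2 — Component impedances:
  R: Z = R = 1650 Ω
  C: Z = 1/(jωC) = -j/(ω·C) = 0 - j804.7 Ω
Step 3 — Series combination: Z_total = R + C = 1650 - j804.7 Ω = 1836∠-26.0° Ω.

Z = 1650 - j804.7 Ω = 1836∠-26.0° Ω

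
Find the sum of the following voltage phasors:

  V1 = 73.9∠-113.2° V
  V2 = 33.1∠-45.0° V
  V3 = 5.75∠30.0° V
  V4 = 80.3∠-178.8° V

Step 1 — Convert each phasor to rectangular form:
  V1 = 73.9·(cos(-113.2°) + j·sin(-113.2°)) = -29.11 - j67.92 V
  V2 = 33.1·(cos(-45.0°) + j·sin(-45.0°)) = 23.41 - j23.41 V
  V3 = 5.75·(cos(30.0°) + j·sin(30.0°)) = 4.98 + j2.875 V
  V4 = 80.3·(cos(-178.8°) + j·sin(-178.8°)) = -80.28 - j1.682 V
Step 2 — Sum components: V_total = -81.01 - j90.14 V.
Step 3 — Convert to polar: |V_total| = 121.2 V, ∠V_total = -131.9°.

V_total = 121.2∠-131.9° V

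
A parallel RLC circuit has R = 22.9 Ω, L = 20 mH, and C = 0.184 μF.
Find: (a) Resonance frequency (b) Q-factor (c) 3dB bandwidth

Step 1 — Resonance: ω₀ = 1/√(LC) = 1/√(0.02·1.84e-07) = 1.648e+04 rad/s.
Step 2 — f₀ = ω₀/(2π) = 2624 Hz.
Step 3 — Parallel Q: Q = R/(ω₀L) = 22.9/(1.648e+04·0.02) = 0.06946.
Step 4 — Bandwidth: Δω = ω₀/Q = 2.373e+05 rad/s; BW = Δω/(2π) = 3.777e+04 Hz.

(a) f₀ = 2624 Hz  (b) Q = 0.06946  (c) BW = 3.777e+04 Hz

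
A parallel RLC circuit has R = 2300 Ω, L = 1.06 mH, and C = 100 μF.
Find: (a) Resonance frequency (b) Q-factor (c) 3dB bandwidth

Step 1 — Resonance: ω₀ = 1/√(LC) = 1/√(0.00106·0.0001) = 3071 rad/s.
Step 2 — f₀ = ω₀/(2π) = 488.8 Hz.
Step 3 — Parallel Q: Q = R/(ω₀L) = 2300/(3071·0.00106) = 706.4.
Step 4 — Bandwidth: Δω = ω₀/Q = 4.348 rad/s; BW = Δω/(2π) = 0.692 Hz.

(a) f₀ = 488.8 Hz  (b) Q = 706.4  (c) BW = 0.692 Hz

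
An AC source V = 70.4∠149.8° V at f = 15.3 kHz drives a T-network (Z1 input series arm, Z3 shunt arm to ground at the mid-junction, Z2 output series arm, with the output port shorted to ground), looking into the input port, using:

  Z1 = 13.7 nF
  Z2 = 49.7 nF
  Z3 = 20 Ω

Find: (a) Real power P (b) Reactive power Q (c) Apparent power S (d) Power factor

Step 1 — Angular frequency: ω = 2π·f = 2π·1.53e+04 = 9.613e+04 rad/s.
Step 2 — Component impedances:
  Z1: Z = 1/(jωC) = -j/(ω·C) = 0 - j759.3 Ω
  Z2: Z = 1/(jωC) = -j/(ω·C) = 0 - j209.3 Ω
  Z3: Z = R = 20 Ω
Step 3 — With the output port shorted to ground, the output series arm Z2 runs from the junction to ground; the shunt arm Z3 also runs from the junction to ground. They appear in parallel: Z3 || Z2 = 19.82 - j1.894 Ω.
Step 4 — Series with input arm Z1: Z_in = Z1 + (Z3 || Z2) = 19.82 - j761.2 Ω = 761.4∠-88.5° Ω.
Step 5 — Source phasor: V = 70.4∠149.8° V = -60.84 + j35.41 V.
Step 6 — Current: I = V / Z = -0.04857 - j0.07867 A = 0.09246∠-121.7° A.
Step 7 — Complex power: S = V·I* = 0.1694 - j6.507 VA.
Step 8 — Real power: P = Re(S) = 0.1694 W.
Step 9 — Reactive power: Q = Im(S) = -6.507 VAR.
Step 10 — Apparent power: |S| = 6.509 VA.
Step 11 — Power factor: PF = P/|S| = 0.02603 (leading).

(a) P = 0.1694 W  (b) Q = -6.507 VAR  (c) S = 6.509 VA  (d) PF = 0.02603 (leading)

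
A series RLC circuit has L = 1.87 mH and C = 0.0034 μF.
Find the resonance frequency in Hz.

Step 1 — Resonance condition Im(Z)=0 gives ω₀ = 1/√(LC).
Step 2 — ω₀ = 1/√(0.00187·3.4e-09) = 3.966e+05 rad/s.
Step 3 — f₀ = ω₀/(2π) = 6.312e+04 Hz.

f₀ = 6.312e+04 Hz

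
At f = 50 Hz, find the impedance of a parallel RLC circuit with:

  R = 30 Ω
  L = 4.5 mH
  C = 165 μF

Step 1 — Angular frequency: ω = 2π·f = 2π·50 = 314.2 rad/s.
Step 2 — Component impedances:
  R: Z = R = 30 Ω
  L: Z = jωL = j·314.2·0.0045 = 0 + j1.414 Ω
  C: Z = 1/(jωC) = -j/(ω·C) = 0 - j19.29 Ω
Step 3 — Parallel combination: 1/Z_total = 1/R + 1/L + 1/C; Z_total = 0.07737 + j1.522 Ω = 1.524∠87.1° Ω.

Z = 0.07737 + j1.522 Ω = 1.524∠87.1° Ω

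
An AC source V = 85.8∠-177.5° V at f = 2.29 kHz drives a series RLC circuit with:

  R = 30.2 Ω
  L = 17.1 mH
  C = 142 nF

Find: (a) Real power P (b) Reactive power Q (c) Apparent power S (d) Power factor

Step 1 — Angular frequency: ω = 2π·f = 2π·2290 = 1.439e+04 rad/s.
Step 2 — Component impedances:
  R: Z = R = 30.2 Ω
  L: Z = jωL = j·1.439e+04·0.0171 = 0 + j246 Ω
  C: Z = 1/(jωC) = -j/(ω·C) = 0 - j489.4 Ω
Step 3 — Series combination: Z_total = R + L + C = 30.2 - j243.4 Ω = 245.3∠-82.9° Ω.
Step 4 — Source phasor: V = 85.8∠-177.5° V = -85.72 - j3.743 V.
Step 5 — Current: I = V / Z = -0.02789 - j0.3487 A = 0.3498∠-94.6° A.
Step 6 — Complex power: S = V·I* = 3.696 - j29.79 VA.
Step 7 — Real power: P = Re(S) = 3.696 W.
Step 8 — Reactive power: Q = Im(S) = -29.79 VAR.
Step 9 — Apparent power: |S| = 30.02 VA.
Step 10 — Power factor: PF = P/|S| = 0.1231 (leading).

(a) P = 3.696 W  (b) Q = -29.79 VAR  (c) S = 30.02 VA  (d) PF = 0.1231 (leading)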